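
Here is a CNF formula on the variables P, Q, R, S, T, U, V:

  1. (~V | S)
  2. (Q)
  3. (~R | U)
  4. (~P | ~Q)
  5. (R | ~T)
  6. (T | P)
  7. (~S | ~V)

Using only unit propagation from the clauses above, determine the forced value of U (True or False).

True

(Q) is a unit clause: Q = True.
In (~Q | ~P), ~Q is now false; ~P must hold, so P = False.
(P | T): since P = False, the clause reduces to (T). T = True.
From (R | ~T) and T = True: R = True.
(U | ~R): since R = True, the clause reduces to (U). U = True.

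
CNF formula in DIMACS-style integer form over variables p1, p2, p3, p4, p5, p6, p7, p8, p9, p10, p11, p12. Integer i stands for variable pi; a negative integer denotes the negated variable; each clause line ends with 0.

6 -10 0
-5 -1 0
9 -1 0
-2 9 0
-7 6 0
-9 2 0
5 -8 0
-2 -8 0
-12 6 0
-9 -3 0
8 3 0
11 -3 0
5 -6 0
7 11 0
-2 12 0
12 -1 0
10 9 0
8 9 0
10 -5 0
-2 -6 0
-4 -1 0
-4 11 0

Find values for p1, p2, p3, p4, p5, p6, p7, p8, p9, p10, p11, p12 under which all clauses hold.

p1=F, p2=F, p3=F, p4=T, p5=T, p6=T, p7=F, p8=T, p9=F, p10=T, p11=T, p12=T

p1 occurs only negated in the remaining clauses — set p1 = False.
Pure literal: p11 appears only positively; assign p11 = True.
Set p2 = False and propagate.
  then p9 is forced to False.
  then p10 is forced to True.
  then p6 is forced to True.
  then p5 is forced to True.
  then p8 is forced to True.
p3, p4, p7, p12 are now unconstrained; take p3 = False, p4 = True, p7 = False, p12 = True.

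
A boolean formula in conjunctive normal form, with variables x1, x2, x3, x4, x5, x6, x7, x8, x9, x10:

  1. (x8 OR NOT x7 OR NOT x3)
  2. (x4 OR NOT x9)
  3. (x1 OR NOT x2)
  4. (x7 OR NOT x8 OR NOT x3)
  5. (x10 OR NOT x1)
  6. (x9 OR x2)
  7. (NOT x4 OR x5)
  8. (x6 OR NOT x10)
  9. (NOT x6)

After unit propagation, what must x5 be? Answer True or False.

Unit clause (NOT x6) sets x6 = False.
From (x6 OR NOT x10) and x6 = False: x10 = False.
(x10 OR NOT x1): since x10 = False, the clause reduces to (NOT x1). x1 = False.
(NOT x2 OR x1) with x1 = False leaves only NOT x2, so x2 = False.
(x2 OR x9) with x2 = False leaves only x9, so x9 = True.
(NOT x9 OR x4): since x9 = True, the clause reduces to (x4). x4 = True.
(x5 OR NOT x4) with x4 = True leaves only x5, so x5 = True.

True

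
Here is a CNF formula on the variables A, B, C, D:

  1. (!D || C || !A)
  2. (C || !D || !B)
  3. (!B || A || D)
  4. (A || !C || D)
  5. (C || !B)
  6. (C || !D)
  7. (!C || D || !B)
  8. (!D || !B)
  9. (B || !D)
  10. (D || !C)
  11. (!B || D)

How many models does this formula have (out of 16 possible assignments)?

2

Satisfying assignments:
  A=F B=F C=F D=F
  A=T B=F C=F D=F
That's 2 in total.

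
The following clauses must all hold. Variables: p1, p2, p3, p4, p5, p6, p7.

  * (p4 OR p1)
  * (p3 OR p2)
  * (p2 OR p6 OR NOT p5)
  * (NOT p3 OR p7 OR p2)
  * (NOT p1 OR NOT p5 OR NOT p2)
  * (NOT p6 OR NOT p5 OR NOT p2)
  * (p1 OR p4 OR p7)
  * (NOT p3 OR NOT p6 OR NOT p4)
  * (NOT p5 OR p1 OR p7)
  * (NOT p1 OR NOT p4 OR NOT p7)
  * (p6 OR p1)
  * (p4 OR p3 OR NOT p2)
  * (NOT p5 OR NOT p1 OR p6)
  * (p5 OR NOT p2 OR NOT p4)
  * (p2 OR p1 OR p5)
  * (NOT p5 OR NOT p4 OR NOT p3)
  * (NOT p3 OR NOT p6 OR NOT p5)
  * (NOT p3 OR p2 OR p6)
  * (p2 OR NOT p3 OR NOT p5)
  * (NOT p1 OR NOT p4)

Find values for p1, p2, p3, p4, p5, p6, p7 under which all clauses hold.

p1 = True  p2 = False  p3 = True  p4 = False  p5 = False  p6 = True  p7 = True

Branch on p1: take p1 = True.
  then p4 is forced to False.
The remaining clauses are satisfied by p2 = False, p3 = True, p5 = False, p6 = True, p7 = True.
Every clause has at least one true literal under this assignment.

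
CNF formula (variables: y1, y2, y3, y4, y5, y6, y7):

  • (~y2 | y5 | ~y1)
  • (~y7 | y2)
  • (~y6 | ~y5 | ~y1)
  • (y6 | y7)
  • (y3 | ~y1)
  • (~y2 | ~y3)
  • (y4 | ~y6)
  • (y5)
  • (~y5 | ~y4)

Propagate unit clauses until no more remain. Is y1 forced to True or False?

(y5) stands alone — y5 = True.
(~y4 | ~y5) with y5 = True leaves only ~y4, so y4 = False.
(~y6 | y4) with y4 = False leaves only ~y6, so y6 = False.
(y7 | y6): since y6 = False, the clause reduces to (y7). y7 = True.
(~y7 | y2) with y7 = True leaves only y2, so y2 = True.
In (~y2 | ~y3), ~y2 is now false; ~y3 must hold, so y3 = False.
In (y3 | ~y1), y3 is now false; ~y1 must hold, so y1 = False.

False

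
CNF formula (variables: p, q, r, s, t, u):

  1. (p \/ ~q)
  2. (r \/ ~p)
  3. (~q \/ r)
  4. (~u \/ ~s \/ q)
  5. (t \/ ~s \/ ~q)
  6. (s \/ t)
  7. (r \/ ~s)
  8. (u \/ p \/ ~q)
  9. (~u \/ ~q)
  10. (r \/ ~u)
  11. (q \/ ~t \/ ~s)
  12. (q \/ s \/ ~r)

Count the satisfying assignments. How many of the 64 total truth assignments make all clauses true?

5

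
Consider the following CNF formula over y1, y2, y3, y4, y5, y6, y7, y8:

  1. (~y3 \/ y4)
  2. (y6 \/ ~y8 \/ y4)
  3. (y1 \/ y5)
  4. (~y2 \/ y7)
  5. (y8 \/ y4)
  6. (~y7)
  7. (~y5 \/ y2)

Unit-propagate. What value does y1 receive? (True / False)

(~y7) stands alone — y7 = False.
(~y2 \/ y7): since y7 = False, the clause reduces to (~y2). y2 = False.
From (y2 \/ ~y5) and y2 = False: y5 = False.
(y5 \/ y1) with y5 = False leaves only y1, so y1 = True.

True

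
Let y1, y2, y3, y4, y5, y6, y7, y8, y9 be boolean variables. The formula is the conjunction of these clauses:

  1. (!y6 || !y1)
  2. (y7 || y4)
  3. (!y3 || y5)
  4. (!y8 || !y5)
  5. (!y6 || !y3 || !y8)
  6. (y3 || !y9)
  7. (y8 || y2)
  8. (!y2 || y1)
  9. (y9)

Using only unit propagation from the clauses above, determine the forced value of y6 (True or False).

False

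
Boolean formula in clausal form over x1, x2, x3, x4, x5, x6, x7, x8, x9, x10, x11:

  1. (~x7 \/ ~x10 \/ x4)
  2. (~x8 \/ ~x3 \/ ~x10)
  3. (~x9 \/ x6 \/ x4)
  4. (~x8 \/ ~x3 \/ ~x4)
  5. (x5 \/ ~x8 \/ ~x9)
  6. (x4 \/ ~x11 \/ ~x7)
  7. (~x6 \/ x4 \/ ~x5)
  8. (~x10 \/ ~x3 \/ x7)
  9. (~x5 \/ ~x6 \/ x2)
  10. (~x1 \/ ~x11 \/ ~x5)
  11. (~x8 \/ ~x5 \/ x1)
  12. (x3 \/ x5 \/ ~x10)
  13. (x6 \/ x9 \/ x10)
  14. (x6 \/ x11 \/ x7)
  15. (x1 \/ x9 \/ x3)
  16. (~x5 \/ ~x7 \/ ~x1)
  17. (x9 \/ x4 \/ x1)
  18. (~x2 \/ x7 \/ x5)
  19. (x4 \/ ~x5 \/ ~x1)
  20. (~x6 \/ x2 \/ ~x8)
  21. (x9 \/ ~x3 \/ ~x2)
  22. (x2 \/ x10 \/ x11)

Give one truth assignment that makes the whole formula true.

x1=F, x2=T, x3=T, x4=T, x5=F, x6=T, x7=T, x8=F, x9=T, x10=T, x11=T

Check each clause:
  1. (x4 \/ ~x7 \/ ~x10) — x4 is true.
  2. (~x3 \/ ~x10 \/ ~x8) — ~x8 is true.
  3. (~x9 \/ x4 \/ x6) — x4 is true.
  4. (~x4 \/ ~x8 \/ ~x3) — ~x8 is true.
  5. (~x8 \/ x5 \/ ~x9) — ~x8 is true.
  6. (~x7 \/ x4 \/ ~x11) — x4 is true.
  7. (~x5 \/ ~x6 \/ x4) — ~x5 is true.
  8. (x7 \/ ~x3 \/ ~x10) — x7 is true.
  9. (x2 \/ ~x5 \/ ~x6) — x2 is true.
  10. (~x1 \/ ~x11 \/ ~x5) — ~x5 is true.
  11. (x1 \/ ~x5 \/ ~x8) — ~x8 is true.
  12. (x5 \/ x3 \/ ~x10) — x3 is true.
  13. (x9 \/ x10 \/ x6) — x9 is true.
  14. (x11 \/ x6 \/ x7) — x11 is true.
  15. (x9 \/ x1 \/ x3) — x9 is true.
  16. (~x1 \/ ~x7 \/ ~x5) — ~x5 is true.
  17. (x4 \/ x1 \/ x9) — x4 is true.
  18. (~x2 \/ x7 \/ x5) — x7 is true.
  19. (x4 \/ ~x1 \/ ~x5) — ~x5 is true.
  20. (~x6 \/ x2 \/ ~x8) — ~x8 is true.
  21. (~x2 \/ ~x3 \/ x9) — x9 is true.
  22. (x10 \/ x2 \/ x11) — x2 is true.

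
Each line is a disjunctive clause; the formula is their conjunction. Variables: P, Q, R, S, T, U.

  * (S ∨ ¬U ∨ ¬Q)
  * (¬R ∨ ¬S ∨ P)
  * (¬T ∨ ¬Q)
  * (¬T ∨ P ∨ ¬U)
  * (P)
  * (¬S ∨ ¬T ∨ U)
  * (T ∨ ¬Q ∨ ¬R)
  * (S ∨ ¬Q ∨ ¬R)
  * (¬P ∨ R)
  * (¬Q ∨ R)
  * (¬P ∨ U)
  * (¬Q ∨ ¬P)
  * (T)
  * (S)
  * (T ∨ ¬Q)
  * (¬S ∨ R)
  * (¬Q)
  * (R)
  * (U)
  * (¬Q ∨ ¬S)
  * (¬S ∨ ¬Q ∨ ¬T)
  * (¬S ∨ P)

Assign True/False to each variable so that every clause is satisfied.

P = T, Q = F, R = T, S = T, T = T, U = T

Check each clause:
  1. (S ∨ ¬Q ∨ ¬U) — S is true.
  2. (P ∨ ¬S ∨ ¬R) — P is true.
  3. (¬Q ∨ ¬T) — ¬Q is true.
  4. (P ∨ ¬T ∨ ¬U) — P is true.
  5. (P) — P is true.
  6. (¬T ∨ ¬S ∨ U) — U is true.
  7. (T ∨ ¬R ∨ ¬Q) — T is true.
  8. (S ∨ ¬Q ∨ ¬R) — S is true.
  9. (R ∨ ¬P) — R is true.
  10. (¬Q ∨ R) — R is true.
  11. (¬P ∨ U) — U is true.
  12. (¬Q ∨ ¬P) — ¬Q is true.
  13. (T) — T is true.
  14. (S) — S is true.
  15. (T ∨ ¬Q) — T is true.
  16. (R ∨ ¬S) — R is true.
  17. (¬Q) — ¬Q is true.
  18. (R) — R is true.
  19. (U) — U is true.
  20. (¬S ∨ ¬Q) — ¬Q is true.
  21. (¬Q ∨ ¬T ∨ ¬S) — ¬Q is true.
  22. (¬S ∨ P) — P is true.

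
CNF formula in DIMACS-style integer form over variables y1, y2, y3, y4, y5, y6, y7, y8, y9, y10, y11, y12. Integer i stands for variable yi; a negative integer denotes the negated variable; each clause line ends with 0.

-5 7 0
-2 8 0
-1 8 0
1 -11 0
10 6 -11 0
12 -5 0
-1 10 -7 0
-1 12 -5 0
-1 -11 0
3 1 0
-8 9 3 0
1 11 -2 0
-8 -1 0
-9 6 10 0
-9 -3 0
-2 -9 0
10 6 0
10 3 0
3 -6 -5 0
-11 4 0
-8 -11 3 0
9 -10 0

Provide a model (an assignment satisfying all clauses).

Pure literal: y2 appears only negated; assign y2 = False.
Pure literal: y5 appears only negated; assign y5 = False.
Branch on y1: take y1 = False.
  then y11 is forced to False.
  then y3 is forced to True.
  then y9 is forced to False.
  then y10 is forced to False.
  then y6 is forced to True.
y4, y7, y8, y12 are now unconstrained; take y4 = False, y7 = False, y8 = False, y12 = True.
Check each clause:
  1. (!y5 || y7) — !y5 is true.
  2. (!y2 || y8) — !y2 is true.
  3. (!y1 || y8) — !y1 is true.
  4. (!y11 || y1) — !y11 is true.
  5. (y6 || !y11 || y10) — !y11 is true.
  6. (!y5 || y12) — !y5 is true.
  7. (!y1 || !y7 || y10) — !y7 is true.
  8. (!y1 || !y5 || y12) — !y5 is true.
  9. (!y1 || !y11) — !y11 is true.
  10. (y1 || y3) — y3 is true.
  11. (!y8 || y3 || y9) — !y8 is true.
  12. (y1 || y11 || !y2) — !y2 is true.
  13. (!y1 || !y8) — !y8 is true.
  14. (!y9 || y10 || y6) — y6 is true.
  15. (!y3 || !y9) — !y9 is true.
  16. (!y2 || !y9) — !y2 is true.
  17. (y10 || y6) — y6 is true.
  18. (y3 || y10) — y3 is true.
  19. (!y6 || !y5 || y3) — y3 is true.
  20. (!y11 || y4) — !y11 is true.
  21. (!y11 || y3 || !y8) — !y8 is true.
  22. (y9 || !y10) — !y10 is true.

y1=0, y2=0, y3=1, y4=0, y5=0, y6=1, y7=0, y8=0, y9=0, y10=0, y11=0, y12=1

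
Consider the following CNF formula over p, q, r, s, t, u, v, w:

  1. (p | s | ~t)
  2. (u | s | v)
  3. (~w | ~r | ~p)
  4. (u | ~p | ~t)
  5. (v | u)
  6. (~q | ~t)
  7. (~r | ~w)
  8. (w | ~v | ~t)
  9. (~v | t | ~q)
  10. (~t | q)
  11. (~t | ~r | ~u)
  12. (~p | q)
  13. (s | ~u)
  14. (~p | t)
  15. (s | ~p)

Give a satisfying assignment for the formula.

p=False, q=False, r=False, s=True, t=False, u=False, v=True, w=True

Check each clause:
  1. (~t | s | p) — ~t is true.
  2. (v | s | u) — s is true.
  3. (~p | ~w | ~r) — ~r is true.
  4. (~p | ~t | u) — ~t is true.
  5. (v | u) — v is true.
  6. (~t | ~q) — ~t is true.
  7. (~w | ~r) — ~r is true.
  8. (~t | w | ~v) — w is true.
  9. (~q | t | ~v) — ~q is true.
  10. (q | ~t) — ~t is true.
  11. (~t | ~r | ~u) — ~u is true.
  12. (q | ~p) — ~p is true.
  13. (~u | s) — ~u is true.
  14. (~p | t) — ~p is true.
  15. (s | ~p) — s is true.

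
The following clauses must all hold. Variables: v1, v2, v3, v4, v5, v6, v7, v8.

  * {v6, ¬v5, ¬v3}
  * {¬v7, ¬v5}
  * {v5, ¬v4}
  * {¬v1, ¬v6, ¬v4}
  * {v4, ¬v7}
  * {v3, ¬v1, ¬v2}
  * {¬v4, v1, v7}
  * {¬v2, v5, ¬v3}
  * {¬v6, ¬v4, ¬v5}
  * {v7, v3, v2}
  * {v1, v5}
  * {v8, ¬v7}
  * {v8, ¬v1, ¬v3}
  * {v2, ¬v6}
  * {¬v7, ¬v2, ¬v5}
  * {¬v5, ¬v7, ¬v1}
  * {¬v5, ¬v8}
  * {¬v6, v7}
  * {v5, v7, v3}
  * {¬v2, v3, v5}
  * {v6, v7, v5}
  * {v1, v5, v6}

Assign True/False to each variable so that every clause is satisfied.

v1 = F  v2 = T  v3 = F  v4 = F  v5 = T  v6 = F  v7 = F  v8 = F

Try v1 = False.
  then v5 is forced to True.
  then v7 is forced to False.
  then v4 is forced to False.
  then v8 is forced to False.
  then v6 is forced to False.
  then v3 is forced to False.
  then v2 is forced to True.
Every clause has at least one true literal under this assignment.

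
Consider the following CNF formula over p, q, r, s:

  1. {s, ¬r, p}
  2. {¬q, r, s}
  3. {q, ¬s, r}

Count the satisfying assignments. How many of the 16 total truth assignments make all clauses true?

Case analysis on r and s:
  r=1, s=1: remaining (p,q) ∈ {(0,0); (0,1); (1,0); (1,1)} — 4.
  r=1, s=0: remaining (p,q) ∈ {(1,0); (1,1)} — 2.
  r=0, s=1: remaining (p,q) ∈ {(0,1); (1,1)} — 2.
  r=0, s=0: remaining (p,q) ∈ {(0,0); (1,0)} — 2.
Total: 4 + 2 + 2 + 2 = 10.

10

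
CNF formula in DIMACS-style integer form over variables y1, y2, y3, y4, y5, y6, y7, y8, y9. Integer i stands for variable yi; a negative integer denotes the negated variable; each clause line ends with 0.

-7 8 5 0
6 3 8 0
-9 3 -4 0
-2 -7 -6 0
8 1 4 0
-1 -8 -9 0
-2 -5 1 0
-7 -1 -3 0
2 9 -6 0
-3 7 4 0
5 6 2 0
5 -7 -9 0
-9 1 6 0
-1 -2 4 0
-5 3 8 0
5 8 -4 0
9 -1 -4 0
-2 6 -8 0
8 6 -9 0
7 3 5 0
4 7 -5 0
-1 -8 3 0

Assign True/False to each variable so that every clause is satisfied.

y1=F  y2=F  y3=T  y4=T  y5=T  y6=F  y7=F  y8=F  y9=F

Set y1 = False and propagate.
Try y2 = False.
The remaining clauses are satisfied by y3 = True, y4 = True, y5 = True, y6 = False, y7 = False, y8 = False, y9 = False.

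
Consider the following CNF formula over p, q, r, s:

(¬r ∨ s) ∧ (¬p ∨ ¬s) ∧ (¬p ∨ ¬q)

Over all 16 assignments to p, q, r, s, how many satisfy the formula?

The models are:
  p=0 q=0 r=0 s=0
  p=0 q=0 r=0 s=1
  p=0 q=0 r=1 s=1
  p=0 q=1 r=0 s=0
  p=0 q=1 r=0 s=1
  p=0 q=1 r=1 s=1
  p=1 q=0 r=0 s=0
That's 7 in total.

7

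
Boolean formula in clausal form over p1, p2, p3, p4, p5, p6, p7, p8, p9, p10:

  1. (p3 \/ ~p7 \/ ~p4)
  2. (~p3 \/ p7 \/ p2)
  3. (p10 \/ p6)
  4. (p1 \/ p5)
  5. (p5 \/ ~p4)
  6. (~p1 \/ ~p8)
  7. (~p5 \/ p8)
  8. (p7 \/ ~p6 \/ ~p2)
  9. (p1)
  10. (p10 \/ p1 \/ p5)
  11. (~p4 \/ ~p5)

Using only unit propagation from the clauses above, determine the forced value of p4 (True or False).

(p1) is a unit clause: p1 = True.
(~p8 \/ ~p1) with p1 = True leaves only ~p8, so p8 = False.
In (p8 \/ ~p5), p8 is now false; ~p5 must hold, so p5 = False.
(~p4 \/ p5): since p5 = False, the clause reduces to (~p4). p4 = False.

False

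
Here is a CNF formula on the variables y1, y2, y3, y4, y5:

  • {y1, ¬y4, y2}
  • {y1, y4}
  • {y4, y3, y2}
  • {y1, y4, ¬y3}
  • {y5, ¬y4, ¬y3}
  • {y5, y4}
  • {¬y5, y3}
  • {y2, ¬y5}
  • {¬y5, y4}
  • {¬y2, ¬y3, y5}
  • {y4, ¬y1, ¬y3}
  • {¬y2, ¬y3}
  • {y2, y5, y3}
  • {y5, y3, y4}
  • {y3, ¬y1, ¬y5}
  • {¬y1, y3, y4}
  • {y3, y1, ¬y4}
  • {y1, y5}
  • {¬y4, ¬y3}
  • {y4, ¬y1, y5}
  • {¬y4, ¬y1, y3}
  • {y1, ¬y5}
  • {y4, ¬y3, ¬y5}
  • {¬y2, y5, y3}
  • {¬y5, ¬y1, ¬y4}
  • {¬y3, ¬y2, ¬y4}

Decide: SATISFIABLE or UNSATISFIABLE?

y3 = True:
  propagation gives y2=False, y5=False, y4=False; an empty clause results — contradiction.
y3 = False:
  propagation gives y5=False, y4=True, y2=True; an empty clause results — contradiction.
Every branch closes, so no satisfying assignment exists.

UNSATISFIABLE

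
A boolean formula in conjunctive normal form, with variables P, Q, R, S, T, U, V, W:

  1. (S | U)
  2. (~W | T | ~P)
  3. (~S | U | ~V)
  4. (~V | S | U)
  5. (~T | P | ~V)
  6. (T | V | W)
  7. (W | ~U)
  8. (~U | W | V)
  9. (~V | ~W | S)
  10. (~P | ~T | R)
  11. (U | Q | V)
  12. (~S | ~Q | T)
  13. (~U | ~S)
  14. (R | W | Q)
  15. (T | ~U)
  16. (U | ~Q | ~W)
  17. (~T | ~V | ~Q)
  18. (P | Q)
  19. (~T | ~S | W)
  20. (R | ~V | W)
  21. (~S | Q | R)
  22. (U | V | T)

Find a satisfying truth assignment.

P = F, Q = T, R = T, S = F, T = T, U = T, V = F, W = T

R occurs only positively in the remaining clauses — set R = True.
Set P = False and propagate.
  then Q is forced to True.
Branch on S: take S = False.
  then U is forced to True.
  then W is forced to True.
  then V is forced to False.
  then T is forced to True.
Every clause has at least one true literal under this assignment.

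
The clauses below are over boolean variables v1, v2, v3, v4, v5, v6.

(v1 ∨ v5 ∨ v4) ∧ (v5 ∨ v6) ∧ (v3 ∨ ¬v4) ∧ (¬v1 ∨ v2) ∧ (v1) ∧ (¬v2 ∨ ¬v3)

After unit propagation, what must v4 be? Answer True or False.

(v1) is a unit clause: v1 = True.
In (¬v1 ∨ v2), ¬v1 is now false; v2 must hold, so v2 = True.
(¬v2 ∨ ¬v3) with v2 = True leaves only ¬v3, so v3 = False.
(¬v4 ∨ v3): since v3 = False, the clause reduces to (¬v4). v4 = False.

False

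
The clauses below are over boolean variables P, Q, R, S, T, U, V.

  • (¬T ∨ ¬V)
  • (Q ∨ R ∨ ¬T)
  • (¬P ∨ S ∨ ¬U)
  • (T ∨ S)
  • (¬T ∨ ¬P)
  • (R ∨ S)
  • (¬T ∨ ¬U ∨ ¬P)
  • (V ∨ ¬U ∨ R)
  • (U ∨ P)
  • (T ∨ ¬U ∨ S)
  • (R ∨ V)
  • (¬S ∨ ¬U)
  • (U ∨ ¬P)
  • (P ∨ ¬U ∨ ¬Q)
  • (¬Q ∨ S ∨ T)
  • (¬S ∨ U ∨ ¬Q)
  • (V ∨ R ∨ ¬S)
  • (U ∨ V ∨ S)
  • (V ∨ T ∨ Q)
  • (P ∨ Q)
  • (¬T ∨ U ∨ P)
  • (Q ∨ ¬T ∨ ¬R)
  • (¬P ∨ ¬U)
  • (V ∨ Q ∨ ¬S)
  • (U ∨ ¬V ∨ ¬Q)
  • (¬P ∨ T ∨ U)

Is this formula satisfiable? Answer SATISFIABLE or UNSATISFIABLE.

UNSATISFIABLE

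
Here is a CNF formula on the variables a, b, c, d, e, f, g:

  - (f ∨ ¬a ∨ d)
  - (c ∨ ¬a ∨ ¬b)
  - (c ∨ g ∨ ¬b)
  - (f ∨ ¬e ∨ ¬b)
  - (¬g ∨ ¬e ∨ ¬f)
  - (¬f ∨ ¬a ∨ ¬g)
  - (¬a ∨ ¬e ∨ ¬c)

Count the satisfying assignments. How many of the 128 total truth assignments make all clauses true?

58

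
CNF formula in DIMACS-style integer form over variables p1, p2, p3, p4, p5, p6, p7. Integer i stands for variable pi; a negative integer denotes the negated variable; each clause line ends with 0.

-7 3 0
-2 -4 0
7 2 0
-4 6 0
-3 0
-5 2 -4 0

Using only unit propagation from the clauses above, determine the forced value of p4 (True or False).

False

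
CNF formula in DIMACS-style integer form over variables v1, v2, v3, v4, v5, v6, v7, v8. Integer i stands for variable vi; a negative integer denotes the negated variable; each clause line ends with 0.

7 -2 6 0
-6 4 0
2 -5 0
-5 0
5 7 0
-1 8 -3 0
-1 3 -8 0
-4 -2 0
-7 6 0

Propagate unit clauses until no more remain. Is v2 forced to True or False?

False

(!v5) stands alone — v5 = False.
In (v7 || v5), v5 is now false; v7 must hold, so v7 = True.
From (!v7 || v6) and v7 = True: v6 = True.
From (v4 || !v6) and v6 = True: v4 = True.
In (!v2 || !v4), !v4 is now false; !v2 must hold, so v2 = False.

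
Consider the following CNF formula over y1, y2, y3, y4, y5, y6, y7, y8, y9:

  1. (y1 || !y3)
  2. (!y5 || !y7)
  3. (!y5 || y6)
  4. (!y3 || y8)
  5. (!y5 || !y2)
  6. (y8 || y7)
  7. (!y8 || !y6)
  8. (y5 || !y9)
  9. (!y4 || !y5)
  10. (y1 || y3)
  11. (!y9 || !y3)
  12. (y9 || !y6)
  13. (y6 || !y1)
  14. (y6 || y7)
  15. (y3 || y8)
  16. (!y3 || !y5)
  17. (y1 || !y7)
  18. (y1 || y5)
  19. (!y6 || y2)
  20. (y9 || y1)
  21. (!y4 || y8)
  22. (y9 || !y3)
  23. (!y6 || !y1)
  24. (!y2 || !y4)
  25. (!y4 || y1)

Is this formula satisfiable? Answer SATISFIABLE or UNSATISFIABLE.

y1 = True:
  propagation gives y6=True; an empty clause results — contradiction.
y1 = False:
  propagation gives y3=False; an empty clause results — contradiction.
Every branch closes, so no satisfying assignment exists.

UNSATISFIABLE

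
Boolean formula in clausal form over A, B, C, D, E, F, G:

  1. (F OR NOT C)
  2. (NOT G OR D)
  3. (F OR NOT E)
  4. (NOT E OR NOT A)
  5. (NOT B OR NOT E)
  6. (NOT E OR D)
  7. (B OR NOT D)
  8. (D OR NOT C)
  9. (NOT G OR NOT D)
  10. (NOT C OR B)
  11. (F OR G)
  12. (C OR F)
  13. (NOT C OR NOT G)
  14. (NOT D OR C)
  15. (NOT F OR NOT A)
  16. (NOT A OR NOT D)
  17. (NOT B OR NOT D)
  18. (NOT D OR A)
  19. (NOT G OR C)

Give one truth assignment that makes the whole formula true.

A=False  B=False  C=False  D=False  E=False  F=True  G=False

Check each clause:
  1. (F OR NOT C) — NOT C is true.
  2. (NOT G OR D) — NOT G is true.
  3. (F OR NOT E) — NOT E is true.
  4. (NOT E OR NOT A) — NOT E is true.
  5. (NOT B OR NOT E) — NOT E is true.
  6. (D OR NOT E) — NOT E is true.
  7. (NOT D OR B) — NOT D is true.
  8. (D OR NOT C) — NOT C is true.
  9. (NOT G OR NOT D) — NOT G is true.
  10. (B OR NOT C) — NOT C is true.
  11. (G OR F) — F is true.
  12. (C OR F) — F is true.
  13. (NOT C OR NOT G) — NOT G is true.
  14. (C OR NOT D) — NOT D is true.
  15. (NOT A OR NOT F) — NOT A is true.
  16. (NOT D OR NOT A) — NOT D is true.
  17. (NOT D OR NOT B) — NOT D is true.
  18. (NOT D OR A) — NOT D is true.
  19. (NOT G OR C) — NOT G is true.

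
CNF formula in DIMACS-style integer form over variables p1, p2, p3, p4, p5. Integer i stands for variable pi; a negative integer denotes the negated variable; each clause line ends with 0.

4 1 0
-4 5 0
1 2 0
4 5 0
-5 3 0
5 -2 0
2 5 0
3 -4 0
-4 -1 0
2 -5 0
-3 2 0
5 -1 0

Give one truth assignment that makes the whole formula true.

Try p1 = True.
  then p4 is forced to False.
  then p5 is forced to True.
  then p3 is forced to True.
  then p2 is forced to True.
Every clause has at least one true literal under this assignment.
Check each clause:
  1. (p1 \/ p4) — p1 is true.
  2. (p5 \/ ~p4) — ~p4 is true.
  3. (p1 \/ p2) — p1 is true.
  4. (p4 \/ p5) — p5 is true.
  5. (p3 \/ ~p5) — p3 is true.
  6. (~p2 \/ p5) — p5 is true.
  7. (p5 \/ p2) — p2 is true.
  8. (p3 \/ ~p4) — p3 is true.
  9. (~p1 \/ ~p4) — ~p4 is true.
  10. (~p5 \/ p2) — p2 is true.
  11. (~p3 \/ p2) — p2 is true.
  12. (~p1 \/ p5) — p5 is true.

p1 = 1  p2 = 1  p3 = 1  p4 = 0  p5 = 1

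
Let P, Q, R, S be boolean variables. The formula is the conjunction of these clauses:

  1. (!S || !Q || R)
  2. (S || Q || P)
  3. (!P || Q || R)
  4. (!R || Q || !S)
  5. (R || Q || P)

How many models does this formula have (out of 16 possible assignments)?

7

The models are:
  P=F Q=T R=F S=F
  P=F Q=T R=T S=F
  P=F Q=T R=T S=T
  P=T Q=F R=T S=F
  P=T Q=T R=F S=F
  P=T Q=T R=T S=F
  P=T Q=T R=T S=T
Count: 7.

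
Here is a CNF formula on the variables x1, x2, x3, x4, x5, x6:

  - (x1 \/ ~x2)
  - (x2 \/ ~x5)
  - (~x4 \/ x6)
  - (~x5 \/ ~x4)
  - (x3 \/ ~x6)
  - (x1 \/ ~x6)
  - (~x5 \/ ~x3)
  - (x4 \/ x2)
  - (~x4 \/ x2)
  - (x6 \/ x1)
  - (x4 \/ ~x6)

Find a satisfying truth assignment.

x1 occurs only positively in the remaining clauses — set x1 = True.
Pure literal: x5 appears only negated; assign x5 = False.
Try x2 = True.
Try x3 = False.
  then x6 is forced to False.
  then x4 is forced to False.
Every clause has at least one true literal under this assignment.

x1=T, x2=T, x3=F, x4=F, x5=F, x6=F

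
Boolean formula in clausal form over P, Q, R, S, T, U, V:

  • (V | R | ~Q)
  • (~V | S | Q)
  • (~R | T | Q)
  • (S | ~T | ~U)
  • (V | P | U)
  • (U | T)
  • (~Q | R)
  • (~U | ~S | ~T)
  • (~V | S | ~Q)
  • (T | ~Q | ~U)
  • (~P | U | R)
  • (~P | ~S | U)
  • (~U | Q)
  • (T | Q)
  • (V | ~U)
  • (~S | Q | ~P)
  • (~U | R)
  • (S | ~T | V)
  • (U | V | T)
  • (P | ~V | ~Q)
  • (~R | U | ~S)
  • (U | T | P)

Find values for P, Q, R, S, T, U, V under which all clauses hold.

Set P = False and propagate.
For the remaining variables, Q = False, R = False, S = True, T = True, U = False, V = True works.
Every clause has at least one true literal under this assignment.

P=False  Q=False  R=False  S=True  T=True  U=False  V=True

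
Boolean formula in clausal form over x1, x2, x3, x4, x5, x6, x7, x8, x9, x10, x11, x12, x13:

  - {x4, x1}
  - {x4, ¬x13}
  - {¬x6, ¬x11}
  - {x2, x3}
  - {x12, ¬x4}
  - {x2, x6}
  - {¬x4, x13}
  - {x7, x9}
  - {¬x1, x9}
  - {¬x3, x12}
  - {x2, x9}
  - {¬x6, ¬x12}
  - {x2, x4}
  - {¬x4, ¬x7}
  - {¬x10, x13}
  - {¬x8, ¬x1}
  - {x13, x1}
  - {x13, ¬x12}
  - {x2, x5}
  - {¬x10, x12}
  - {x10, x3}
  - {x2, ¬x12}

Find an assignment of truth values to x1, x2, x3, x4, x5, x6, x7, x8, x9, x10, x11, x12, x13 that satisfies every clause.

x1=F, x2=T, x3=T, x4=T, x5=F, x6=F, x7=F, x8=T, x9=T, x10=T, x11=F, x12=T, x13=T

x2 occurs only positively in the remaining clauses — set x2 = True.
x9 occurs only positively in the remaining clauses — set x9 = True.
Set x1 = False and propagate.
  then x4 is forced to True.
  then x12 is forced to True.
  then x13 is forced to True.
  then x6 is forced to False.
  then x7 is forced to False.
The remaining clauses are satisfied by x3 = True, x5 = False, x8 = True, x10 = True, x11 = False.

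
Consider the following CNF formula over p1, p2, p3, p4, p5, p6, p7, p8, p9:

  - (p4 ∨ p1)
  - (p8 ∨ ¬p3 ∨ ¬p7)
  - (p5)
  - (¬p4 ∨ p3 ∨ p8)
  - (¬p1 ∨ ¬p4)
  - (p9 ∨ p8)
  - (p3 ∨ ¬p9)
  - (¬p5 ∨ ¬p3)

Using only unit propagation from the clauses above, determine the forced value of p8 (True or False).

(p5) is a unit clause: p5 = True.
In (¬p5 ∨ ¬p3), ¬p5 is now false; ¬p3 must hold, so p3 = False.
From (¬p9 ∨ p3) and p3 = False: p9 = False.
(p8 ∨ p9) with p9 = False leaves only p8, so p8 = True.

True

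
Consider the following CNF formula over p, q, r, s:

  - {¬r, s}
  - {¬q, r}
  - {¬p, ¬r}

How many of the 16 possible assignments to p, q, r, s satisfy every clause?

6

The models are:
  p=0 q=0 r=0 s=0
  p=0 q=0 r=0 s=1
  p=0 q=0 r=1 s=1
  p=0 q=1 r=1 s=1
  p=1 q=0 r=0 s=0
  p=1 q=0 r=0 s=1
That's 6 in total.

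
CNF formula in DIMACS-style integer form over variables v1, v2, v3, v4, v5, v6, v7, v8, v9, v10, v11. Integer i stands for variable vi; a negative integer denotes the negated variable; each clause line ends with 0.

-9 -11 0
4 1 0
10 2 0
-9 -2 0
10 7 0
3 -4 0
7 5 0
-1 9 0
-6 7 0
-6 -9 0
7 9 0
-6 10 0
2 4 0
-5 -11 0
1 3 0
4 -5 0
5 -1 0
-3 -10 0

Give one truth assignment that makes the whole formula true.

v1=F, v2=T, v3=T, v4=T, v5=F, v6=F, v7=T, v8=T, v9=F, v10=F, v11=F

v6 occurs only negated in the remaining clauses — set v6 = False.
Pure literal: v7 appears only positively; assign v7 = True.
Set v1 = False and propagate.
  then v4 is forced to True.
  then v3 is forced to True.
  then v10 is forced to False.
  then v2 is forced to True.
  then v9 is forced to False.
Try v5 = False.
v8, v11 are now unconstrained; take v8 = True, v11 = False.
Check each clause:
  1. (~v9 \/ ~v11) — ~v11 is true.
  2. (v1 \/ v4) — v4 is true.
  3. (v10 \/ v2) — v2 is true.
  4. (~v2 \/ ~v9) — ~v9 is true.
  5. (v7 \/ v10) — v7 is true.
  6. (~v4 \/ v3) — v3 is true.
  7. (v5 \/ v7) — v7 is true.
  8. (v9 \/ ~v1) — ~v1 is true.
  9. (v7 \/ ~v6) — ~v6 is true.
  10. (~v6 \/ ~v9) — ~v6 is true.
  11. (v7 \/ v9) — v7 is true.
  12. (v10 \/ ~v6) — ~v6 is true.
  13. (v4 \/ v2) — v2 is true.
  14. (~v5 \/ ~v11) — ~v5 is true.
  15. (v3 \/ v1) — v3 is true.
  16. (v4 \/ ~v5) — ~v5 is true.
  17. (v5 \/ ~v1) — ~v1 is true.
  18. (~v10 \/ ~v3) — ~v10 is true.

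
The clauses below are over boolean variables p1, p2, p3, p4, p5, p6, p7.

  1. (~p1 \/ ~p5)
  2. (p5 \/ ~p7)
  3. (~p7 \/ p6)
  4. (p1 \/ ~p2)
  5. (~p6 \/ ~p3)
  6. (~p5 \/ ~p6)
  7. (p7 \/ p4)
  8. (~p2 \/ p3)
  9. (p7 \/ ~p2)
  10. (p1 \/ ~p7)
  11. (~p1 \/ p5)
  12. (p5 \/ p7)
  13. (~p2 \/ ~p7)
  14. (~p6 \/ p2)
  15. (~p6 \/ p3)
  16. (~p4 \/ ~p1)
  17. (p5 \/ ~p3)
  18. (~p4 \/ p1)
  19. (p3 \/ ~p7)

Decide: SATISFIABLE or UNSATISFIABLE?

UNSATISFIABLE

p7 = True:
  propagation gives p5=True, p1=False; an empty clause results — contradiction.
p7 = False:
  propagation gives p4=True, p2=False, p5=True, p1=False; an empty clause results — contradiction.
Every branch closes, so no satisfying assignment exists.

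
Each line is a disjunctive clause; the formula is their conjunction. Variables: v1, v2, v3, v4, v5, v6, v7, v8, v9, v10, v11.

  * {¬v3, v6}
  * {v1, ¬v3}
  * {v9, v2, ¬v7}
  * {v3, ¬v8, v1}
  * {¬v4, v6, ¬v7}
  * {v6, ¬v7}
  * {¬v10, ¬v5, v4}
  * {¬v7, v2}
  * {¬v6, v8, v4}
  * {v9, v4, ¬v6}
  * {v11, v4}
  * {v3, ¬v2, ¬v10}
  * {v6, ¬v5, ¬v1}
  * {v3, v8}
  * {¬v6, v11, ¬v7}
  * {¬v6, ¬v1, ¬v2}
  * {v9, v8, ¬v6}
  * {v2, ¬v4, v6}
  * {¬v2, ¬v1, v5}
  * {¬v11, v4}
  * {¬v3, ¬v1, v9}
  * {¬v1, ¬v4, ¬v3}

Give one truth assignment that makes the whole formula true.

v1 = True, v2 = False, v3 = False, v4 = True, v5 = True, v6 = True, v7 = False, v8 = True, v9 = True, v10 = False, v11 = True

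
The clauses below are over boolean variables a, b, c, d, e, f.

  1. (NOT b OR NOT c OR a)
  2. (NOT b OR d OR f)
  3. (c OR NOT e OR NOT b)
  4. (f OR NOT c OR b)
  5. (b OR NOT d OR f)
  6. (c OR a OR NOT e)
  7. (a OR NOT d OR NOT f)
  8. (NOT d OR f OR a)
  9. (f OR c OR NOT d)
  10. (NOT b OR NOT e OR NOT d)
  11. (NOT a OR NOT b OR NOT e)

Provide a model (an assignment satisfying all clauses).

e occurs only negated in the remaining clauses — set e = False.
Branch on a: take a = False.
Branch on b: take b = False.
Try c = True.
  then f is forced to True.
  then d is forced to False.
Every clause has at least one true literal under this assignment.
Check each clause:
  1. (NOT b OR a OR NOT c) — NOT b is true.
  2. (NOT b OR f OR d) — f is true.
  3. (NOT b OR c OR NOT e) — c is true.
  4. (f OR b OR NOT c) — f is true.
  5. (NOT d OR b OR f) — NOT d is true.
  6. (c OR NOT e OR a) — c is true.
  7. (a OR NOT f OR NOT d) — NOT d is true.
  8. (f OR a OR NOT d) — NOT d is true.
  9. (f OR c OR NOT d) — c is true.
  10. (NOT e OR NOT b OR NOT d) — NOT e is true.
  11. (NOT b OR NOT a OR NOT e) — NOT e is true.

a = False, b = False, c = True, d = False, e = False, f = True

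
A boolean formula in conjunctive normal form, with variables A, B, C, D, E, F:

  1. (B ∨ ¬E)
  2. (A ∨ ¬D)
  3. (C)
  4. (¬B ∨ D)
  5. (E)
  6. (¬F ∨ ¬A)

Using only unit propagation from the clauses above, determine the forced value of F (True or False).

False

(C) is a unit clause: C = True.
Unit clause (E) sets E = True.
In (¬E ∨ B), ¬E is now false; B must hold, so B = True.
From (¬B ∨ D) and B = True: D = True.
(¬D ∨ A) with D = True leaves only A, so A = True.
(¬F ∨ ¬A): since A = True, the clause reduces to (¬F). F = False.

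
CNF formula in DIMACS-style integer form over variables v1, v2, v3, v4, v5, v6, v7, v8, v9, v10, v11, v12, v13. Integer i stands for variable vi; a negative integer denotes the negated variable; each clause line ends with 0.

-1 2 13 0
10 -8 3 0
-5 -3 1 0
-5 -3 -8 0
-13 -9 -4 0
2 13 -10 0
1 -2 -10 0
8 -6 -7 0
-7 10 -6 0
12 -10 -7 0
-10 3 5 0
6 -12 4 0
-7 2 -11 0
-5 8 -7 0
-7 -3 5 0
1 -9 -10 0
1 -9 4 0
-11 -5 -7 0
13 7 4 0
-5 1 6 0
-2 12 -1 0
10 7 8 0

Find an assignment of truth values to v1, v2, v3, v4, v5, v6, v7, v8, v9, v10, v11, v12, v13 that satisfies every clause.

v1 = True  v2 = False  v3 = True  v4 = False  v5 = False  v6 = True  v7 = False  v8 = True  v9 = True  v10 = False  v11 = False  v12 = True  v13 = True

v11 occurs only negated in the remaining clauses — set v11 = False.
Try v1 = True.
Branch on v2: take v2 = False.
  then v13 is forced to True.
For the remaining variables, v3 = True, v4 = False, v5 = False, v6 = True, v7 = False, v8 = True, v9 = True, v10 = False, v12 = True works.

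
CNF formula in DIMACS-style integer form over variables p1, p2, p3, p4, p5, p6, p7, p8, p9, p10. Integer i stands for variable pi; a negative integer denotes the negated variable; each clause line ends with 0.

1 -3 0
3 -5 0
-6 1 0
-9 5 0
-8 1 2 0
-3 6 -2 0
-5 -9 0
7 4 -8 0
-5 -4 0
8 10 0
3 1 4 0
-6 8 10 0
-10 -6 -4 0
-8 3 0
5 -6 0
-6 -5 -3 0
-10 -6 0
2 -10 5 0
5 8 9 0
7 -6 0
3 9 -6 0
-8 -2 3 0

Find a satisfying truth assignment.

p1=True  p2=False  p3=True  p4=False  p5=True  p6=False  p7=False  p8=False  p9=False  p10=True

Check each clause:
  1. (NOT p3 OR p1) — p1 is true.
  2. (p3 OR NOT p5) — p3 is true.
  3. (NOT p6 OR p1) — p1 is true.
  4. (p5 OR NOT p9) — p5 is true.
  5. (NOT p8 OR p1 OR p2) — NOT p8 is true.
  6. (p6 OR NOT p2 OR NOT p3) — NOT p2 is true.
  7. (NOT p9 OR NOT p5) — NOT p9 is true.
  8. (p7 OR NOT p8 OR p4) — NOT p8 is true.
  9. (NOT p5 OR NOT p4) — NOT p4 is true.
  10. (p8 OR p10) — p10 is true.
  11. (p4 OR p3 OR p1) — p1 is true.
  12. (p8 OR p10 OR NOT p6) — NOT p6 is true.
  13. (NOT p10 OR NOT p6 OR NOT p4) — NOT p6 is true.
  14. (NOT p8 OR p3) — NOT p8 is true.
  15. (NOT p6 OR p5) — NOT p6 is true.
  16. (NOT p3 OR NOT p6 OR NOT p5) — NOT p6 is true.
  17. (NOT p6 OR NOT p10) — NOT p6 is true.
  18. (p2 OR NOT p10 OR p5) — p5 is true.
  19. (p8 OR p9 OR p5) — p5 is true.
  20. (p7 OR NOT p6) — NOT p6 is true.
  21. (p9 OR p3 OR NOT p6) — NOT p6 is true.
  22. (NOT p2 OR NOT p8 OR p3) — NOT p8 is true.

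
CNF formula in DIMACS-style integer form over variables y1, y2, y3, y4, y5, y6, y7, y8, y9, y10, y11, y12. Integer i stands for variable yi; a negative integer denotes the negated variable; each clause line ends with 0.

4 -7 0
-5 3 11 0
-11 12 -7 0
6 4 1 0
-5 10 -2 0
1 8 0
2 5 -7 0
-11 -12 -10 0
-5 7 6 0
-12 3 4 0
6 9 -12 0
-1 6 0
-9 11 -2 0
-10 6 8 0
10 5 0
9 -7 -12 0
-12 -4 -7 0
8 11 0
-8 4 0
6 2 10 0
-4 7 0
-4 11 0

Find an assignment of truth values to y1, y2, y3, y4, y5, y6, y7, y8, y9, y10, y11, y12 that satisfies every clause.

Pure literal: y6 appears only positively; assign y6 = True.
Try y1 = True.
For the remaining variables, y2 = True, y3 = False, y4 = False, y5 = False, y7 = False, y8 = False, y9 = False, y10 = True, y11 = True, y12 = False works.
Every clause has at least one true literal under this assignment.

y1=True  y2=True  y3=False  y4=False  y5=False  y6=True  y7=False  y8=False  y9=False  y10=True  y11=True  y12=False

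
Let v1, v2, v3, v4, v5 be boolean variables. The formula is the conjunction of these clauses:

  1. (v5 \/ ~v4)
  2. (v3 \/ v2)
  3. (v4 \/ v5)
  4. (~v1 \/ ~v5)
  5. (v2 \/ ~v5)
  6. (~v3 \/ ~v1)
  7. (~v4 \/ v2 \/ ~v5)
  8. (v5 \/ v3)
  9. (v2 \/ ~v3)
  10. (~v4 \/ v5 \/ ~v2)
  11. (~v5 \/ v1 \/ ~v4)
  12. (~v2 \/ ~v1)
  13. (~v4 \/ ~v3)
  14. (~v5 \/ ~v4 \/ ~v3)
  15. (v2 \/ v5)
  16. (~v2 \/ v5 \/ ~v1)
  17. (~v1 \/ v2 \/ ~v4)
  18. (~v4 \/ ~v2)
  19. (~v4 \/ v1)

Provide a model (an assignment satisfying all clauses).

v1=F, v2=T, v3=T, v4=F, v5=T

Branch on v1: take v1 = False.
  then v4 is forced to False.
  then v5 is forced to True.
  then v2 is forced to True.
v3 is now unconstrained; take v3 = True.
Every clause has at least one true literal under this assignment.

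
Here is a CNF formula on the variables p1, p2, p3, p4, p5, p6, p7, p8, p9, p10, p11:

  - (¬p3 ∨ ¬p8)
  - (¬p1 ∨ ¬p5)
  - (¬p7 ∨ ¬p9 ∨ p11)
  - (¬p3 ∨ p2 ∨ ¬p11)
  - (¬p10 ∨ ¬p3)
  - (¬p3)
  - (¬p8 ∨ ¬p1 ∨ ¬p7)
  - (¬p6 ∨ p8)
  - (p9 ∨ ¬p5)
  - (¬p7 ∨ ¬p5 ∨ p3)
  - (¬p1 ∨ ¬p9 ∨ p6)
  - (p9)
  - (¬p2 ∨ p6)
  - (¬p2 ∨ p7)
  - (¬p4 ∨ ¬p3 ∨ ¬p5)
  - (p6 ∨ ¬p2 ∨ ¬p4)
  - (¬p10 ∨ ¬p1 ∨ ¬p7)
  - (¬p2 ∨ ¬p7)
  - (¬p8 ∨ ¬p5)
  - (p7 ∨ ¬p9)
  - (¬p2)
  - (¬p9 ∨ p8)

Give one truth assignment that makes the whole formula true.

p1=False  p2=False  p3=False  p4=False  p5=False  p6=True  p7=True  p8=True  p9=True  p10=False  p11=True

Check each clause:
  1. (¬p8 ∨ ¬p3) — ¬p3 is true.
  2. (¬p5 ∨ ¬p1) — ¬p5 is true.
  3. (¬p7 ∨ ¬p9 ∨ p11) — p11 is true.
  4. (¬p11 ∨ ¬p3 ∨ p2) — ¬p3 is true.
  5. (¬p10 ∨ ¬p3) — ¬p3 is true.
  6. (¬p3) — ¬p3 is true.
  7. (¬p7 ∨ ¬p1 ∨ ¬p8) — ¬p1 is true.
  8. (p8 ∨ ¬p6) — p8 is true.
  9. (¬p5 ∨ p9) — p9 is true.
  10. (¬p5 ∨ ¬p7 ∨ p3) — ¬p5 is true.
  11. (¬p9 ∨ ¬p1 ∨ p6) — p6 is true.
  12. (p9) — p9 is true.
  13. (¬p2 ∨ p6) — p6 is true.
  14. (p7 ∨ ¬p2) — ¬p2 is true.
  15. (¬p5 ∨ ¬p4 ∨ ¬p3) — ¬p5 is true.
  16. (¬p4 ∨ p6 ∨ ¬p2) — ¬p4 is true.
  17. (¬p1 ∨ ¬p7 ∨ ¬p10) — ¬p10 is true.
  18. (¬p2 ∨ ¬p7) — ¬p2 is true.
  19. (¬p8 ∨ ¬p5) — ¬p5 is true.
  20. (p7 ∨ ¬p9) — p7 is true.
  21. (¬p2) — ¬p2 is true.
  22. (¬p9 ∨ p8) — p8 is true.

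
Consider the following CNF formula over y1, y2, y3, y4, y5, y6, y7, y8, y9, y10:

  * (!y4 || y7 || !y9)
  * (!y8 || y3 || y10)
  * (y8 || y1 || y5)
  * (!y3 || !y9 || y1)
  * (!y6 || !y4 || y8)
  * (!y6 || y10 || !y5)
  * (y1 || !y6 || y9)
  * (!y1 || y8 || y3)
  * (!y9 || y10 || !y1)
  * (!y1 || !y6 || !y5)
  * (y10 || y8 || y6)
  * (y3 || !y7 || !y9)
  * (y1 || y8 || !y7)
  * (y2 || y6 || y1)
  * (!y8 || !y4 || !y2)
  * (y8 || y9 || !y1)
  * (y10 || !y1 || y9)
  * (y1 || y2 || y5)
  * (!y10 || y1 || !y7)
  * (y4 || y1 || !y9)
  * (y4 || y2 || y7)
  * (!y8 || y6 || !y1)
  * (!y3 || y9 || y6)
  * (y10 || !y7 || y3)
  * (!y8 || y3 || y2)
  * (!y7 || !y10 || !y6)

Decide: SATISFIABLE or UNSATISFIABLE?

SATISFIABLE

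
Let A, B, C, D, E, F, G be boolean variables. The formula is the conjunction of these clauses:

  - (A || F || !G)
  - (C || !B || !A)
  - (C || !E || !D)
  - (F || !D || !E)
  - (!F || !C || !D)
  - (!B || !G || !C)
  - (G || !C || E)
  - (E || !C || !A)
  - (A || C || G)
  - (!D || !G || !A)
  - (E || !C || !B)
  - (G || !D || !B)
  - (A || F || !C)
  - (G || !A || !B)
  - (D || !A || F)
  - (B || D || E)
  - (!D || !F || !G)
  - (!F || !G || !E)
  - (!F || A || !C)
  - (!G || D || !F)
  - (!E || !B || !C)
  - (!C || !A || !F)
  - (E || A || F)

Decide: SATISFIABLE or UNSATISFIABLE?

SATISFIABLE

Set A = True and propagate.
Branch on B: take B = False.
Set C = False and propagate.
For the remaining variables, D = True, E = False, F = False, G = False works.
So A=T, B=F, C=F, D=T, E=F, F=F, G=F is a satisfying assignment.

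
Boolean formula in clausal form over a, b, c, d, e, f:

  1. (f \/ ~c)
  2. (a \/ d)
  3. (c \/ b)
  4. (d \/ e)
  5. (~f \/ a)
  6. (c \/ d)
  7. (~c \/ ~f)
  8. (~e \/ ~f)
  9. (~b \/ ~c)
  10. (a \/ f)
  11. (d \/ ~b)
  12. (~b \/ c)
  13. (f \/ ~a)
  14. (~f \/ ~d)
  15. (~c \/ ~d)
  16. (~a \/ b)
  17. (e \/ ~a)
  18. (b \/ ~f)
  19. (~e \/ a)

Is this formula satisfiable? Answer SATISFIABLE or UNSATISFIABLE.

UNSATISFIABLE

f = True:
  propagation gives a=True, c=False, b=True; an empty clause results — contradiction.
f = False:
  propagation gives c=False, b=True; an empty clause results — contradiction.
Every branch closes, so no satisfying assignment exists.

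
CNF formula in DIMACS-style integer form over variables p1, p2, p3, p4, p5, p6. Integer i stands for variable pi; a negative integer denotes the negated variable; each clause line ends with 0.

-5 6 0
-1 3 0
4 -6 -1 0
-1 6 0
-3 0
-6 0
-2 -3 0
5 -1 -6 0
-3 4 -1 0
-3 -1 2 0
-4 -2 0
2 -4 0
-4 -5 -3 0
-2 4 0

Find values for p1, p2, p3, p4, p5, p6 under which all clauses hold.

p1=F, p2=F, p3=F, p4=F, p5=F, p6=F

Check each clause:
  1. (NOT p5 OR p6) — NOT p5 is true.
  2. (NOT p1 OR p3) — NOT p1 is true.
  3. (p4 OR NOT p6 OR NOT p1) — NOT p6 is true.
  4. (p6 OR NOT p1) — NOT p1 is true.
  5. (NOT p3) — NOT p3 is true.
  6. (NOT p6) — NOT p6 is true.
  7. (NOT p2 OR NOT p3) — NOT p3 is true.
  8. (p5 OR NOT p1 OR NOT p6) — NOT p6 is true.
  9. (NOT p3 OR p4 OR NOT p1) — NOT p3 is true.
  10. (NOT p1 OR NOT p3 OR p2) — NOT p3 is true.
  11. (NOT p4 OR NOT p2) — NOT p4 is true.
  12. (NOT p4 OR p2) — NOT p4 is true.
  13. (NOT p3 OR NOT p5 OR NOT p4) — NOT p5 is true.
  14. (p4 OR NOT p2) — NOT p2 is true.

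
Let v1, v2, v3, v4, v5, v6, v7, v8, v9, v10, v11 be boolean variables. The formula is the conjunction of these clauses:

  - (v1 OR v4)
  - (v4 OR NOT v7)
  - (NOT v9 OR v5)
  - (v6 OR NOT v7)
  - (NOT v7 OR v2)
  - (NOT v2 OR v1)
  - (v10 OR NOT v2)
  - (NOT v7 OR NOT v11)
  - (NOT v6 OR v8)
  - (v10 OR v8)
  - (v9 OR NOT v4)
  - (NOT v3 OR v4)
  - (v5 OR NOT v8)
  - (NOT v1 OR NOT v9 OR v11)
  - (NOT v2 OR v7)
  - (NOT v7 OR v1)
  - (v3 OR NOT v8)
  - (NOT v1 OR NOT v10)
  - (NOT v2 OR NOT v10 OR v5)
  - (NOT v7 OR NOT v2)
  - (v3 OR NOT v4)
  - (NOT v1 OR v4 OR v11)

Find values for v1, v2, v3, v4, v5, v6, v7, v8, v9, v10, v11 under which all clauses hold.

v5 occurs only positively in the remaining clauses — set v5 = True.
Try v1 = False.
  then v4 is forced to True.
  then v2 is forced to False.
  then v7 is forced to False.
  then v9 is forced to True.
  then v3 is forced to True.
Branch on v6: take v6 = True.
  then v8 is forced to True.
v10, v11 are now unconstrained; take v10 = False, v11 = False.

v1=False, v2=False, v3=True, v4=True, v5=True, v6=True, v7=False, v8=True, v9=True, v10=False, v11=False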